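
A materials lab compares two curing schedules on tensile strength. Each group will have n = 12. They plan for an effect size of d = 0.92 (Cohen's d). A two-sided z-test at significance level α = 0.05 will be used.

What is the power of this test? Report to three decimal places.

Power ≈ 0.615

Noncentrality parameter: δ = d·√(n/2) = 0.92 × √(12/2) = 2.2535
Critical value for a two-sided test at α = 0.05: z_{α/2} = 1.960.
Power = Φ(δ − 1.960) + Φ(−δ − 1.960) = Φ(0.294) + Φ(-4.213) = 0.6155 + 0.0000 = 0.6155.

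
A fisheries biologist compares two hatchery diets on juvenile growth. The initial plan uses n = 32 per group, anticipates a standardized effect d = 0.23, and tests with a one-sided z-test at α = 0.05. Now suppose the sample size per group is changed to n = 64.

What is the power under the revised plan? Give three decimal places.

Power ≈ 0.366

With n = 64 per group: δ = d·√(n/2) = 0.23 × √(64/2) = 1.3011. Critical value z_{0.05} = 1.645.
Revised power = P(Z > 1.645 − δ) = Φ(-0.344) = 0.3655.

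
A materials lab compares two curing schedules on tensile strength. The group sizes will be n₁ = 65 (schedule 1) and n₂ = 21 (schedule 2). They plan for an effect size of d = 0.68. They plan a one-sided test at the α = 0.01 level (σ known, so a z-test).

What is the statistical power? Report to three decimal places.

Noncentrality parameter: δ = d / √(1/n₁ + 1/n₂) = 0.68 / √(1/65 + 1/21) = 2.7091
Critical value for a one-sided test at α = 0.01: z_α = 2.326.
Power = Φ(δ − 2.326) = Φ(0.383) = 0.6491.

Power ≈ 0.649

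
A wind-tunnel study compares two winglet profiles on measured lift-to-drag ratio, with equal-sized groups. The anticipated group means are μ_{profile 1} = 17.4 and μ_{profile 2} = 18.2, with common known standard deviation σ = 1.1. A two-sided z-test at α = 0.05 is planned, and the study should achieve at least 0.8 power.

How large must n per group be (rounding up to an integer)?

n = 30 per group

Standardized effect: d = |μ_{profile 1} − μ_{profile 2}| / σ = |17.4 − 18.2| / 1.1 = 0.7273
For power 0.8 need Φ(δ − z_{0.025}) = 0.8, so δ = z_{0.025} + z_{0.20} = 1.960 + 0.842 = 2.802.
(Ignoring the negligible lower-tail rejection probability gives the usual closed-form inversion.)
δ = d·√(n/2) ⇒ n = 2(δ/d)² = 2 × (2.802 / 0.7273)² = 29.68.
Round up to the next whole unit.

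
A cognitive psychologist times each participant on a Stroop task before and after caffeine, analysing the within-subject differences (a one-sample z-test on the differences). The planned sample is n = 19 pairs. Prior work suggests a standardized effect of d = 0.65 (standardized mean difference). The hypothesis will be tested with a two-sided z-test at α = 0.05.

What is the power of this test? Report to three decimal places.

Power ≈ 0.809

Noncentrality parameter: δ = d·√n = 0.65 × √19 = 2.8333
Critical value for a two-sided test at α = 0.05: z_{α/2} = 1.960.
Power = Φ(δ − 1.960) + Φ(−δ − 1.960) = Φ(0.873) + Φ(-4.793) = 0.8088 + 0.0000 = 0.8088.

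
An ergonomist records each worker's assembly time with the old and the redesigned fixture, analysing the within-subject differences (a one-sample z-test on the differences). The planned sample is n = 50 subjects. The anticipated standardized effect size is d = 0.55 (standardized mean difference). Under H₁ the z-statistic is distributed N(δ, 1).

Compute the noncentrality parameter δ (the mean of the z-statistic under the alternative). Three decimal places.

The noncentrality parameter scales effect size by the design's sample-size factor: δ = d·√n = 0.55 × √50 = 3.8891

δ ≈ 3.889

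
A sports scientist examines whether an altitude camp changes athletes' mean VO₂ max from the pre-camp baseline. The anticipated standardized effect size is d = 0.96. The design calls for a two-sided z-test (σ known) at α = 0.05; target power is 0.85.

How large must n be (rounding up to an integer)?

n = 10

Set Φ(δ − 1.960) = 0.85; then δ − 1.960 = Φ⁻¹(0.85) = 1.036, giving δ = 2.996.
(The Φ(−δ − z_{α/2}) term is vanishingly small for δ > 0 and is dropped in the standard sample-size formula.)
δ = d·√n ⇒ n = (δ/d)² = (2.996 / 0.96)² = 9.74.
Rounding up, n = 10.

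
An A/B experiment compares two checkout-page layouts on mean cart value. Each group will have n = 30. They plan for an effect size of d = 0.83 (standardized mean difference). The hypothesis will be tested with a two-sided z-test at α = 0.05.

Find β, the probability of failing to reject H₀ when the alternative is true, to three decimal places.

β ≈ 0.105

Noncentrality parameter: δ = d·√(n/2) = 0.83 × √(30/2) = 3.2146
Critical value for a two-sided test at α = 0.05: z_{α/2} = 1.960.
Power = Φ(δ − 1.960) + Φ(−δ − 1.960) = Φ(1.255) + Φ(-5.175) = 0.8952 + 0.0000 = 0.8952.
Type II error: β = 1 − power = 1 − 0.8952 = 0.1048.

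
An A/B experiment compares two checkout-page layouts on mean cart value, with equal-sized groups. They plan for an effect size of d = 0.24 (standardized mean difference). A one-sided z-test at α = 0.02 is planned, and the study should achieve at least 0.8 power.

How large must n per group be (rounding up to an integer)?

n = 292 per group

Set Φ(δ − 2.054) = 0.8; then δ − 2.054 = Φ⁻¹(0.8) = 0.842, giving δ = 2.895.
δ = d·√(n/2) ⇒ n = 2(δ/d)² = 2 × (2.895 / 0.24)² = 291.08.
Round up to the next whole unit.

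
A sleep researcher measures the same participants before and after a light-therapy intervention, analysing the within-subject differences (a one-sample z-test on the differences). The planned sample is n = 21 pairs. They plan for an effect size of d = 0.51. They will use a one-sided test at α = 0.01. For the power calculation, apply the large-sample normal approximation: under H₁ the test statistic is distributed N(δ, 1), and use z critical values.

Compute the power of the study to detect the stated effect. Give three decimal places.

Noncentrality parameter: δ = d·√n = 0.51 × √21 = 2.3371
One-sided α = 0.01 → critical value z_{0.01} = 2.326.
Power = Φ(δ − 2.326) = Φ(0.011) = 0.5043.

Power ≈ 0.504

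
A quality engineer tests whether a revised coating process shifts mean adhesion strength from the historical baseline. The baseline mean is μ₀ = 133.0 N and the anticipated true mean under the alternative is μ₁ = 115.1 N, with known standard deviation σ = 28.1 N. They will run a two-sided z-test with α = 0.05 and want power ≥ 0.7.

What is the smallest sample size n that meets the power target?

n = 16

Standardized effect: d = |μ₁ − μ₀| / σ = |115.1 − 133.0| / 28.1 = 0.6370
For power 0.7 need Φ(δ − z_{0.025}) = 0.7, so δ = z_{0.025} + z_{0.30} = 1.960 + 0.524 = 2.484.
(Ignoring the negligible lower-tail rejection probability gives the usual closed-form inversion.)
δ = d·√n ⇒ n = (δ/d)² = (2.484 / 0.6370)² = 15.21.
Rounding up, n = 16.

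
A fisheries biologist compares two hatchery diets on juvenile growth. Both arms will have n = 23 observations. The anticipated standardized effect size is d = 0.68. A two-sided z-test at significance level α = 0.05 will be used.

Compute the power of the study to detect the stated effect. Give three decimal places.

Noncentrality parameter: λ = d·√(n/2) = 0.68 × √(23/2) = 2.3060
Two-sided α = 0.05 → critical value z_{0.025} = 1.960.
Power = Φ(λ − 1.960) + Φ(−λ − 1.960) = Φ(0.346) + Φ(-4.266) = 0.6353 + 0.0000 = 0.6353.

Power ≈ 0.635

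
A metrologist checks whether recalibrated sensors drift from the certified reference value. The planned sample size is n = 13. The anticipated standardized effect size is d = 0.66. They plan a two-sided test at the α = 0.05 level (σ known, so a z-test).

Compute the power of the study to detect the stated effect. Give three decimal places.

Noncentrality parameter: δ = d·√n = 0.66 × √13 = 2.3797
Critical value for a two-sided test at α = 0.05: z_{α/2} = 1.960.
Power = Φ(δ − 1.960) + Φ(−δ − 1.960) = Φ(0.420) + Φ(-4.340) = 0.6626 + 0.0000 = 0.6627.

Power ≈ 0.663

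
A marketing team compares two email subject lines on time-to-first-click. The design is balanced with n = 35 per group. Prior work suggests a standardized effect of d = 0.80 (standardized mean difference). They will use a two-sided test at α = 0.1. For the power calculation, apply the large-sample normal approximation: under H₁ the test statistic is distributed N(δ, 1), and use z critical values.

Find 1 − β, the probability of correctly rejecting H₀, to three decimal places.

Power ≈ 0.956

Noncentrality parameter: δ = d·√(n/2) = 0.80 × √(35/2) = 3.3466
Critical value for a two-sided test at α = 0.1: z_{α/2} = 1.645.
Power = Φ(δ − 1.645) + Φ(−δ − 1.645) = Φ(1.702) + Φ(-4.991) = 0.9556 + 0.0000 = 0.9556.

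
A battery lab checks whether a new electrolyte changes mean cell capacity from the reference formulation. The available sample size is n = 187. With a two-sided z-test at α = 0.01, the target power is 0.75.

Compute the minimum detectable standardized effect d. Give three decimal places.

Need Φ(δ − 2.576) = 0.75, so δ = 2.576 + 0.674 = 3.250.
(Lower-tail contribution to power is negligible for δ > 0.)
δ = d·√n ⇒ d = δ/√n = 3.250/√187 = 0.2377.

d ≈ 0.238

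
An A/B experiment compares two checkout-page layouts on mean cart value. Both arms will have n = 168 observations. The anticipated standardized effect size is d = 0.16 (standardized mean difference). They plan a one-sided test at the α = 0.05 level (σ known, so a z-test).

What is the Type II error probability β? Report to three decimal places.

β ≈ 0.571

Noncentrality parameter: δ = d·√(n/2) = 0.16 × √(168/2) = 1.4664
One-sided α = 0.05 → critical value z_{0.05} = 1.645.
Power = P(Z > 1.645 − δ) = Φ(-0.178) = 0.4292.
Type II error: β = 1 − power = 1 − 0.4292 = 0.5708.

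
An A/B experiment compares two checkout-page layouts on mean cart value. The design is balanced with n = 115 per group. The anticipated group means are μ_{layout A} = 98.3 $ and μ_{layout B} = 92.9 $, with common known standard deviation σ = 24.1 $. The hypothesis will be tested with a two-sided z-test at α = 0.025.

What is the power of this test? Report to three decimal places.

Standardized effect: d = |μ_{layout A} − μ_{layout B}| / σ = |98.3 − 92.9| / 24.1 = 0.2241
Noncentrality parameter: δ = d·√(n/2) = 0.2241 × √(115/2) = 1.6991
Two-sided α = 0.025 → critical value z_{0.0125} = 2.241.
Power = Φ(δ − 2.241) + Φ(−δ − 2.241) = Φ(-0.542) + Φ(-3.940) = 0.2938 + 0.0000 = 0.2938.

Power ≈ 0.294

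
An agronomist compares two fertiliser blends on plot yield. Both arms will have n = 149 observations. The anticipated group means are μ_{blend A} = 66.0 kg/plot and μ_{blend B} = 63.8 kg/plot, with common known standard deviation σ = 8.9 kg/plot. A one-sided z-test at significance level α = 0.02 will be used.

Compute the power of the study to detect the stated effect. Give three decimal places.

Standardized effect: d = |μ_{blend A} − μ_{blend B}| / σ = |66.0 − 63.8| / 8.9 = 0.2472
Noncentrality parameter: δ = d·√(n/2) = 0.2472 × √(149/2) = 2.1336
Critical value for a one-sided test at α = 0.02: z_α = 2.054.
Power = Φ(δ − 2.054) = Φ(0.080) = 0.5318.

Power ≈ 0.532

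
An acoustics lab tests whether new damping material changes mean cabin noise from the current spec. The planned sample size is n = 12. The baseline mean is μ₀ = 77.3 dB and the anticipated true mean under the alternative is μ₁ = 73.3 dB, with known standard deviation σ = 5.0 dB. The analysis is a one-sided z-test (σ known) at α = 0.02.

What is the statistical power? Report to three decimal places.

Standardized effect: d = |μ₁ − μ₀| / σ = |73.3 − 77.3| / 5.0 = 0.8000
Noncentrality parameter: δ = d·√n = 0.8000 × √12 = 2.7713
Critical value for a one-sided test at α = 0.02: z_α = 2.054.
Power = P(Z > 2.054 − δ) = Φ(0.718) = 0.7635.

Power ≈ 0.763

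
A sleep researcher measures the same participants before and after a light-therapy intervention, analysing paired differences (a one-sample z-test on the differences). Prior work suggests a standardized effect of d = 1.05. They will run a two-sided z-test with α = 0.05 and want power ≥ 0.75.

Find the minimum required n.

Set Φ(δ − 1.960) = 0.75; then δ − 1.960 = Φ⁻¹(0.75) = 0.674, giving δ = 2.634.
(The Φ(−δ − z_{α/2}) term is vanishingly small for δ > 0 and is dropped in the standard sample-size formula.)
δ = d·√n ⇒ n = (δ/d)² = (2.634 / 1.05)² = 6.30.
Round up to the next whole unit.

n = 7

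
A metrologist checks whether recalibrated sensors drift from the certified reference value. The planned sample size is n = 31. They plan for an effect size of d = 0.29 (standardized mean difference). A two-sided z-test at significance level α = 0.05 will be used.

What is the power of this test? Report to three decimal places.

Noncentrality parameter: δ = d·√n = 0.29 × √31 = 1.6147
Critical value for a two-sided test at α = 0.05: z_{α/2} = 1.960.
Power = Φ(δ − 1.960) + Φ(−δ − 1.960) = Φ(-0.345) + Φ(-3.575) = 0.3649 + 0.0002 = 0.3651.

Power ≈ 0.365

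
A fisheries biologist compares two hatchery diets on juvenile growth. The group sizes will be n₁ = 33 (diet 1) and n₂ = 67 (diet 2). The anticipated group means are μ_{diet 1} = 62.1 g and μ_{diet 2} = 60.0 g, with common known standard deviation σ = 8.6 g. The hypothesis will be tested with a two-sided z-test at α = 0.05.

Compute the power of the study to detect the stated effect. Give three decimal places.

Power ≈ 0.209

Standardized effect: d = |μ_{diet 1} − μ_{diet 2}| / σ = |62.1 − 60.0| / 8.6 = 0.2442
Noncentrality parameter: δ = d / √(1/n₁ + 1/n₂) = 0.2442 / √(1/33 + 1/67) = 1.1482
Two-sided α = 0.05 → critical value z_{0.025} = 1.960.
Power = Φ(δ − 1.960) + Φ(−δ − 1.960) = Φ(-0.812) + Φ(-3.108) = 0.2085 + 0.0009 = 0.2094.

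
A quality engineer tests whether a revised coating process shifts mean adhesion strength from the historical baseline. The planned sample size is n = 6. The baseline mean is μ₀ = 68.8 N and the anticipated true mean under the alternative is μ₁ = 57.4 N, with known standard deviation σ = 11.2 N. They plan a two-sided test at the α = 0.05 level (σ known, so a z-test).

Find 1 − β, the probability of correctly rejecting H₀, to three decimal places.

Standardized effect: d = |μ₁ − μ₀| / σ = |57.4 − 68.8| / 11.2 = 1.0179
Noncentrality parameter: δ = d·√n = 1.0179 × √6 = 2.4932
Two-sided α = 0.05 → critical value z_{0.025} = 1.960.
Power = Φ(δ − 1.960) + Φ(−δ − 1.960) = Φ(0.533) + Φ(-4.453) = 0.7031 + 0.0000 = 0.7031.

Power ≈ 0.703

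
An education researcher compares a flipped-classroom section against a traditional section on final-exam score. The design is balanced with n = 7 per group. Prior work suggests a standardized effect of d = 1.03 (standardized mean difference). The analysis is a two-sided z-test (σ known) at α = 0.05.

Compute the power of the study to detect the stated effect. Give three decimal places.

Noncentrality parameter: δ = d·√(n/2) = 1.03 × √(7/2) = 1.9270
Critical value for a two-sided test at α = 0.05: z_{α/2} = 1.960.
Power = Φ(δ − 1.960) + Φ(−δ − 1.960) = Φ(-0.033) + Φ(-3.887) = 0.4868 + 0.0001 = 0.4869.

Power ≈ 0.487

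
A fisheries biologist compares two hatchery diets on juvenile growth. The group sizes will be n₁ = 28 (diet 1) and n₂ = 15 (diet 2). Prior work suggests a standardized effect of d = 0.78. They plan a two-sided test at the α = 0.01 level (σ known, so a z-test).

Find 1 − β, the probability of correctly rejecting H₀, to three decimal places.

Power ≈ 0.445

Noncentrality parameter: δ = d / √(1/n₁ + 1/n₂) = 0.78 / √(1/28 + 1/15) = 2.4377
Critical value for a two-sided test at α = 0.01: z_{α/2} = 2.576.
Power = Φ(δ − 2.576) + Φ(−δ − 2.576) = Φ(-0.138) + Φ(-5.014) = 0.4451 + 0.0000 = 0.4451.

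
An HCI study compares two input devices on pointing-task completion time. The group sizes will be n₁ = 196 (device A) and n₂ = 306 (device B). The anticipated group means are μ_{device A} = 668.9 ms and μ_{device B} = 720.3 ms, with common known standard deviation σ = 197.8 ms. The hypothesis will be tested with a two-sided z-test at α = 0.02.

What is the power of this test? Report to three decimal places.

Power ≈ 0.696

Standardized effect: d = |μ_{device A} − μ_{device B}| / σ = |668.9 − 720.3| / 197.8 = 0.2599
Noncentrality parameter: δ = d / √(1/n₁ + 1/n₂) = 0.2599 / √(1/196 + 1/306) = 2.8404
Critical value for a two-sided test at α = 0.02: z_{α/2} = 2.326.
Power = Φ(δ − 2.326) + Φ(−δ − 2.326) = Φ(0.514) + Φ(-5.167) = 0.6964 + 0.0000 = 0.6964.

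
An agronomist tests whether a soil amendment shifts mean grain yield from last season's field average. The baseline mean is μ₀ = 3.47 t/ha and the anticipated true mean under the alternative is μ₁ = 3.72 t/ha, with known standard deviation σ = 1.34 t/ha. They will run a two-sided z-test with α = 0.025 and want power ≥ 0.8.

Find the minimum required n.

n = 274

Standardized effect: d = |μ₁ − μ₀| / σ = |3.72 − 3.47| / 1.34 = 0.1866
For power 0.8 need Φ(δ − z_{0.0125}) = 0.8, so δ = z_{0.0125} + z_{0.20} = 2.241 + 0.842 = 3.083.
(The Φ(−δ − z_{α/2}) term is vanishingly small for δ > 0 and is dropped in the standard sample-size formula.)
δ = d·√n ⇒ n = (δ/d)² = (3.083 / 0.1866)² = 273.08.
Round up to the next whole unit.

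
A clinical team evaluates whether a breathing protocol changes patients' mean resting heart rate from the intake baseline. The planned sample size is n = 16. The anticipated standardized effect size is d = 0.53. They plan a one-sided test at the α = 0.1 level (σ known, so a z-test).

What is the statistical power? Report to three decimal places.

Noncentrality parameter: δ = d·√n = 0.53 × √16 = 2.1200
Critical value for a one-sided test at α = 0.1: z_α = 1.282.
Power = P(Z > 1.282 − δ) = Φ(0.838) = 0.7991.

Power ≈ 0.799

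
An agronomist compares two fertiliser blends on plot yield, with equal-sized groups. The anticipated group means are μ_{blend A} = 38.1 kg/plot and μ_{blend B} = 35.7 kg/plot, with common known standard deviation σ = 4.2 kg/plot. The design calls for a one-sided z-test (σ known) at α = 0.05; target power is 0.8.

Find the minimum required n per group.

n = 38 per group

Standardized effect: d = |μ_{blend A} − μ_{blend B}| / σ = |38.1 − 35.7| / 4.2 = 0.5714
Set Φ(δ − 1.645) = 0.8; then δ − 1.645 = Φ⁻¹(0.8) = 0.842, giving δ = 2.486.
δ = d·√(n/2) ⇒ n = 2(δ/d)² = 2 × (2.486 / 0.5714)² = 37.87.
Rounding up, n = 38 per group.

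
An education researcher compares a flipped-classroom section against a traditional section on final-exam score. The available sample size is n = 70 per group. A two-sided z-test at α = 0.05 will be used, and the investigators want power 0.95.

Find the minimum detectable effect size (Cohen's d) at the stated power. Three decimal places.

d ≈ 0.609

Need Φ(δ − 1.960) = 0.95, so δ = 1.960 + 1.645 = 3.605.
(The second rejection-region term Φ(−δ − z_{α/2}) is negligible and dropped.)
δ = d·√(n/2) ⇒ d = δ/√(n/2) = 3.605/√(70/2) = 0.6093.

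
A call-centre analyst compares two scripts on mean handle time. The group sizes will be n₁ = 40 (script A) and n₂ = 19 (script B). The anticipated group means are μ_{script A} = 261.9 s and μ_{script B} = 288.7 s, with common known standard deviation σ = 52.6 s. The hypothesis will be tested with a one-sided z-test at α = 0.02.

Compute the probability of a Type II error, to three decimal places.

Standardized effect: d = |μ_{script A} − μ_{script B}| / σ = |261.9 − 288.7| / 52.6 = 0.5095
Noncentrality parameter: δ = d / √(1/n₁ + 1/n₂) = 0.5095 / √(1/40 + 1/19) = 1.8286
One-sided α = 0.02 → critical value z_{0.02} = 2.054.
Power = Φ(δ − 2.054) = Φ(-0.225) = 0.4109.
Type II error: β = 1 − power = 1 − 0.4109 = 0.5891.

β ≈ 0.589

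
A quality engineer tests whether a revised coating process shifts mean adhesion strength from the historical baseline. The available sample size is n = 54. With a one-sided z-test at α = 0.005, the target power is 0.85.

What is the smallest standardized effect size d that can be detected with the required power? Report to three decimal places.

Required noncentrality: δ = z_{0.005} + z_{0.15} = 2.576 + 1.036 = 3.612.
δ = d·√n ⇒ d = δ/√n = 3.612/√54 = 0.4916.

d ≈ 0.492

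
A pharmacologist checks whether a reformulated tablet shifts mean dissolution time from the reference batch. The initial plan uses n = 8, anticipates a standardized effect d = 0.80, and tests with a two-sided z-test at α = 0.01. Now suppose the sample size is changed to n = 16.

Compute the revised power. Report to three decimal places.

Power ≈ 0.734

With n = 16: δ = d·√n = 0.80 × √16 = 3.2000. Critical value z_{0.005} = 2.576.
Revised power = Φ(δ − 2.576) + Φ(−δ − 2.576) = Φ(0.624) + Φ(-5.776) = 0.7337 + 0.0000 = 0.7337.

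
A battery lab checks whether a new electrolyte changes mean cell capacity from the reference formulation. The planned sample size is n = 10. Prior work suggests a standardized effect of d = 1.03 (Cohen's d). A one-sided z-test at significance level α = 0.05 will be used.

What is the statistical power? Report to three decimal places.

Power ≈ 0.947

Noncentrality parameter: δ = d·√n = 1.03 × √10 = 3.2571
One-sided α = 0.05 → critical value z_{0.05} = 1.645.
Power = P(Z > 1.645 − δ) = Φ(1.612) = 0.9466.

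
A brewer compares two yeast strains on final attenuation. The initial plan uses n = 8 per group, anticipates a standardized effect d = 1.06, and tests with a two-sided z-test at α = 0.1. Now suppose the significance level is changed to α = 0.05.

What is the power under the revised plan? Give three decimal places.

Power ≈ 0.564

δ = d·√(n/2) = 1.06 × √(8/2) = 2.1200 (unchanged). New critical value: z_{0.025} = 1.960.
Revised power = Φ(δ − 1.960) + Φ(−δ − 1.960) = Φ(0.160) + Φ(-4.080) = 0.5636 + 0.0000 = 0.5636.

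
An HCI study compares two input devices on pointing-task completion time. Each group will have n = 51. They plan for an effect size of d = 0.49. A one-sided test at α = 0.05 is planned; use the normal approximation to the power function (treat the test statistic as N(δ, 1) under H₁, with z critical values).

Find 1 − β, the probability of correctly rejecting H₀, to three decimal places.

Noncentrality parameter: δ = d·√(n/2) = 0.49 × √(51/2) = 2.4744
Critical value for a one-sided test at α = 0.05: z_α = 1.645.
Power = Φ(δ − 1.645) = Φ(0.830) = 0.7966.

Power ≈ 0.797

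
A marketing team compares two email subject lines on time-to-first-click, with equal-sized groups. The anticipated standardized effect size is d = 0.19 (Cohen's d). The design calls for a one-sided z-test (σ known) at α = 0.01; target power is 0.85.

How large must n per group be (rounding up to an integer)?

n = 627 per group

Set Φ(δ − 2.326) = 0.85; then δ − 2.326 = Φ⁻¹(0.85) = 1.036, giving δ = 3.363.
δ = d·√(n/2) ⇒ n = 2(δ/d)² = 2 × (3.363 / 0.19)² = 626.50.
Round up to the next whole unit.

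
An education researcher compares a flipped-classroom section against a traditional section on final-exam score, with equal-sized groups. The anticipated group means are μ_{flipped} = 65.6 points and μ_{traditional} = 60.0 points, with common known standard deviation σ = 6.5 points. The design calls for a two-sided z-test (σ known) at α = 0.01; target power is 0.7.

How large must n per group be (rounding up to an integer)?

n = 26 per group

Standardized effect: d = |μ_{flipped} − μ_{traditional}| / σ = |65.6 − 60.0| / 6.5 = 0.8615
Set Φ(δ − 2.576) = 0.7; then δ − 2.576 = Φ⁻¹(0.7) = 0.524, giving δ = 3.100.
(For δ > 0 the lower-tail rejection region contributes negligibly to power, so the one-term inversion is standard.)
δ = d·√(n/2) ⇒ n = 2(δ/d)² = 2 × (3.100 / 0.8615)² = 25.90.
Round up to the next whole unit.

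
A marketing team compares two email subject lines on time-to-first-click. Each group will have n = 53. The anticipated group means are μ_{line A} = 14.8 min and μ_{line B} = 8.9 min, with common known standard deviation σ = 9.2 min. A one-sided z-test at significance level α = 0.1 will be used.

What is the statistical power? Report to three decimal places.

Standardized effect: d = |μ_{line A} − μ_{line B}| / σ = |14.8 − 8.9| / 9.2 = 0.6413
Noncentrality parameter: δ = d·√(n/2) = 0.6413 × √(53/2) = 3.3013
One-sided α = 0.1 → critical value z_{0.1} = 1.282.
Power = P(Z > 1.282 − δ) = Φ(2.020) = 0.9783.

Power ≈ 0.978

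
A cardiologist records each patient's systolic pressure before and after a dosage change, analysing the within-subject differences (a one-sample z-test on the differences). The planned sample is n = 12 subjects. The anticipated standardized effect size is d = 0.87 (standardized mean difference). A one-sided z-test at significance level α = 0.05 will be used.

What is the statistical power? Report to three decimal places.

Power ≈ 0.914

Noncentrality parameter: δ = d·√n = 0.87 × √12 = 3.0138
Critical value for a one-sided test at α = 0.05: z_α = 1.645.
Power = Φ(δ − 1.645) = Φ(1.369) = 0.9145.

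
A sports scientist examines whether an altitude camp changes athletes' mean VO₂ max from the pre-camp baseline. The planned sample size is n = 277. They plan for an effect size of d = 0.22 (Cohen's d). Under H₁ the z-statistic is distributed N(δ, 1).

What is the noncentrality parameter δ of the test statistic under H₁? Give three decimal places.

δ ≈ 3.662

The noncentrality parameter scales effect size by the design's sample-size factor: δ = d·√n = 0.22 × √277 = 3.6615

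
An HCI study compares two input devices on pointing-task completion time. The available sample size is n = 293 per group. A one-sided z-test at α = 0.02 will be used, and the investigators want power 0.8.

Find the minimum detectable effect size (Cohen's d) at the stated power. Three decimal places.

Required noncentrality: δ = z_{0.02} + z_{0.20} = 2.054 + 0.842 = 2.895.
δ = d·√(n/2) ⇒ d = δ/√(n/2) = 2.895/√(293/2) = 0.2392.

d ≈ 0.239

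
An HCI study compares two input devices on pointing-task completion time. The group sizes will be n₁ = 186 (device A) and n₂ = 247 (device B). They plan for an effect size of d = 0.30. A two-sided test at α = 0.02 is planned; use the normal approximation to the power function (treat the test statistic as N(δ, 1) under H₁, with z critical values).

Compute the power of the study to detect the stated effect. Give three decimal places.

Noncentrality parameter: δ = d / √(1/n₁ + 1/n₂) = 0.30 / √(1/186 + 1/247) = 3.0902
Critical value for a two-sided test at α = 0.02: z_{α/2} = 2.326.
Power = Φ(δ − 2.326) + Φ(−δ − 2.326) = Φ(0.764) + Φ(-5.417) = 0.7775 + 0.0000 = 0.7775.

Power ≈ 0.778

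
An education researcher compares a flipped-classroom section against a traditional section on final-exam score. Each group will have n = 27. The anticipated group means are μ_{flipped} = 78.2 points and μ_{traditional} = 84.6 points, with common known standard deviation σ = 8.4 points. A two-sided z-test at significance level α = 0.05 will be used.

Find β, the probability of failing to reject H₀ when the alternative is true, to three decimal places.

β ≈ 0.201

Standardized effect: d = |μ_{flipped} − μ_{traditional}| / σ = |78.2 − 84.6| / 8.4 = 0.7619
Noncentrality parameter: δ = d·√(n/2) = 0.7619 × √(27/2) = 2.7994
Critical value for a two-sided test at α = 0.05: z_{α/2} = 1.960.
Power = Φ(δ − 1.960) + Φ(−δ − 1.960) = Φ(0.839) + Φ(-4.759) = 0.7994 + 0.0000 = 0.7994.
Type II error: β = 1 − power = 1 − 0.7994 = 0.2006.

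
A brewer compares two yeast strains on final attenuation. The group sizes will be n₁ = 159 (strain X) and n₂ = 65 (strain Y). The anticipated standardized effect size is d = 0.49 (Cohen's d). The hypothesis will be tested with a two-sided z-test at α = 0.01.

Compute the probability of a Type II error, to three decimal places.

Noncentrality parameter: δ = d / √(1/n₁ + 1/n₂) = 0.49 / √(1/159 + 1/65) = 3.3283
Critical value for a two-sided test at α = 0.01: z_{α/2} = 2.576.
Power = Φ(δ − 2.576) + Φ(−δ − 2.576) = Φ(0.753) + Φ(-5.904) = 0.7741 + 0.0000 = 0.7741.
Type II error: β = 1 − power = 1 − 0.7741 = 0.2259.

β ≈ 0.226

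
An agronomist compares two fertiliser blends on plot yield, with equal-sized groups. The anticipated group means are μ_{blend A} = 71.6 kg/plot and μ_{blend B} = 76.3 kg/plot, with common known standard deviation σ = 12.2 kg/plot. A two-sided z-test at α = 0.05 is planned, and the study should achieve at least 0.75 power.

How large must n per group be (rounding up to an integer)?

n = 94 per group

Standardized effect: d = |μ_{blend A} − μ_{blend B}| / σ = |71.6 − 76.3| / 12.2 = 0.3852
For power 0.75 need Φ(δ − z_{0.025}) = 0.75, so δ = z_{0.025} + z_{0.25} = 1.960 + 0.674 = 2.634.
(Ignoring the negligible lower-tail rejection probability gives the usual closed-form inversion.)
δ = d·√(n/2) ⇒ n = 2(δ/d)² = 2 × (2.634 / 0.3852)² = 93.53.
Round up to the next whole unit.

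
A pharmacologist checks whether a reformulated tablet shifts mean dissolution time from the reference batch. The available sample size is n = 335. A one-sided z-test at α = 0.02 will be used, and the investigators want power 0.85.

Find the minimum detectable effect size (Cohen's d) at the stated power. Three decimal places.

Required noncentrality: δ = z_{0.02} + z_{0.15} = 2.054 + 1.036 = 3.090.
δ = d·√n ⇒ d = δ/√n = 3.090/√335 = 0.1688.

d ≈ 0.169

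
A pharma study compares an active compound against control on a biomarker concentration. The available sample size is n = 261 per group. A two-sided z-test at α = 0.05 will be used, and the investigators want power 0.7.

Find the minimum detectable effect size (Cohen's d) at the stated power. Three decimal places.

d ≈ 0.217

Required noncentrality: δ = z_{0.025} + z_{0.30} = 1.960 + 0.524 = 2.484.
(The second rejection-region term Φ(−δ − z_{α/2}) is negligible and dropped.)
δ = d·√(n/2) ⇒ d = δ/√(n/2) = 2.484/√(261/2) = 0.2175.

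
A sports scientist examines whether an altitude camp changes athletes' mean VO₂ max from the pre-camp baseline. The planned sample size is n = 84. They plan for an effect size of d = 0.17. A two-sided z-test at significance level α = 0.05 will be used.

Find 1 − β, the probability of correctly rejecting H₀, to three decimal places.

Noncentrality parameter: δ = d·√n = 0.17 × √84 = 1.5581
Critical value for a two-sided test at α = 0.05: z_{α/2} = 1.960.
Power = Φ(δ − 1.960) + Φ(−δ − 1.960) = Φ(-0.402) + Φ(-3.518) = 0.3439 + 0.0002 = 0.3441.

Power ≈ 0.344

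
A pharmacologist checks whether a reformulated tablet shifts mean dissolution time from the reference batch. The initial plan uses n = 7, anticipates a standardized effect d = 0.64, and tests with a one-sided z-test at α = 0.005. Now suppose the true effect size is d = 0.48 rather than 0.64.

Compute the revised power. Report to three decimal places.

With d = 0.48: δ = d·√n = 0.48 × √7 = 1.2700. Critical value z_{0.005} = 2.576.
Revised power = P(Z > 2.576 − δ) = Φ(-1.306) = 0.0958.

Power ≈ 0.096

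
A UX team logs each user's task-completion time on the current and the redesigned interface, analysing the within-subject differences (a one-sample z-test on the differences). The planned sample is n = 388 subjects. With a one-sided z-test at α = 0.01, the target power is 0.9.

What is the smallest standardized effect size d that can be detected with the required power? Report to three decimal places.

d ≈ 0.183

Need Φ(δ − 2.326) = 0.9, so δ = 2.326 + 1.282 = 3.608.
δ = d·√n ⇒ d = δ/√n = 3.608/√388 = 0.1832.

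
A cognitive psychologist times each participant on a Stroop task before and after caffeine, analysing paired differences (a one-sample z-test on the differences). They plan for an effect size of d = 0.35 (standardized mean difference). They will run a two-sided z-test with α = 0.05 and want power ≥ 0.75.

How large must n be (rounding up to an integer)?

n = 57

Set Φ(δ − 1.960) = 0.75; then δ − 1.960 = Φ⁻¹(0.75) = 0.674, giving δ = 2.634.
(Ignoring the negligible lower-tail rejection probability gives the usual closed-form inversion.)
δ = d·√n ⇒ n = (δ/d)² = (2.634 / 0.35)² = 56.66.
Round up to the next whole unit.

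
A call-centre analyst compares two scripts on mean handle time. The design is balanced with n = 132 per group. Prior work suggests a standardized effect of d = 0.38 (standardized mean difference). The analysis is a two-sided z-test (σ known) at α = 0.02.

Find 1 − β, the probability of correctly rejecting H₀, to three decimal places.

Noncentrality parameter: δ = d·√(n/2) = 0.38 × √(132/2) = 3.0871
Two-sided α = 0.02 → critical value z_{0.01} = 2.326.
Power = Φ(δ − 2.326) + Φ(−δ − 2.326) = Φ(0.761) + Φ(-5.413) = 0.7766 + 0.0000 = 0.7766.

Power ≈ 0.777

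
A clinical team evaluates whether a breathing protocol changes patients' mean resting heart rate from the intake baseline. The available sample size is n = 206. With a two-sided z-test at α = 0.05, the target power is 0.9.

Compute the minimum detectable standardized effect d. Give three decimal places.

Required noncentrality: δ = z_{0.025} + z_{0.10} = 1.960 + 1.282 = 3.242.
(The second rejection-region term Φ(−δ − z_{α/2}) is negligible and dropped.)
δ = d·√n ⇒ d = δ/√n = 3.242/√206 = 0.2258.

d ≈ 0.226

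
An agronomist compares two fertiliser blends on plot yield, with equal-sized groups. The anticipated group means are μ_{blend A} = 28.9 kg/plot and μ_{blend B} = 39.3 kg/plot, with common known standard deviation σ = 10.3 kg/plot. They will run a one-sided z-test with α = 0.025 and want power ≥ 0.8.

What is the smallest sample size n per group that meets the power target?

Standardized effect: d = |μ_{blend A} − μ_{blend B}| / σ = |28.9 − 39.3| / 10.3 = 1.0097
Set Φ(δ − 1.960) = 0.8; then δ − 1.960 = Φ⁻¹(0.8) = 0.842, giving δ = 2.802.
δ = d·√(n/2) ⇒ n = 2(δ/d)² = 2 × (2.802 / 1.0097)² = 15.40.
Round up to the next whole unit.

n = 16 per group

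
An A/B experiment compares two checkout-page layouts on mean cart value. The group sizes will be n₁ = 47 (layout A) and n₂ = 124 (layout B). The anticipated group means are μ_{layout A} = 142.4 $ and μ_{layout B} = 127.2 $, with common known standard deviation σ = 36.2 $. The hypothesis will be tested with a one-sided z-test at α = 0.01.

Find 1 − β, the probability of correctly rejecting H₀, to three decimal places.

Standardized effect: d = |μ_{layout A} − μ_{layout B}| / σ = |142.4 − 127.2| / 36.2 = 0.4199
Noncentrality parameter: δ = d / √(1/n₁ + 1/n₂) = 0.4199 / √(1/47 + 1/124) = 2.4513
One-sided α = 0.01 → critical value z_{0.01} = 2.326.
Power = P(Z > 2.326 − δ) = Φ(0.125) = 0.5497.

Power ≈ 0.550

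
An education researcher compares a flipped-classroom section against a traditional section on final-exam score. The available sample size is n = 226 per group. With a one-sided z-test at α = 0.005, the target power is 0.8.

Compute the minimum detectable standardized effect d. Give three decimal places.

d ≈ 0.321

Required noncentrality: δ = z_{0.005} + z_{0.20} = 2.576 + 0.842 = 3.417.
δ = d·√(n/2) ⇒ d = δ/√(n/2) = 3.417/√(226/2) = 0.3215.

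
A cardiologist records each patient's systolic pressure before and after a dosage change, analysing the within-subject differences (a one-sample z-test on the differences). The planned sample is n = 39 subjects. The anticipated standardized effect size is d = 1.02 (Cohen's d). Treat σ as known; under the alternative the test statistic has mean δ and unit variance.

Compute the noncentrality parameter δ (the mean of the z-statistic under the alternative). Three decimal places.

The noncentrality parameter scales effect size by the design's sample-size factor: δ = d·√n = 1.02 × √39 = 6.3699

δ ≈ 6.370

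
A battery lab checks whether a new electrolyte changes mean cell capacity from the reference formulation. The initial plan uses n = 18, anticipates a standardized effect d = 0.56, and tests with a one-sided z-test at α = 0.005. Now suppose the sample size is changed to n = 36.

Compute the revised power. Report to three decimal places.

With n = 36: δ = d·√n = 0.56 × √36 = 3.3600. Critical value z_{0.005} = 2.576.
Revised power = Φ(δ − 2.576) = Φ(0.784) = 0.7835.

Power ≈ 0.784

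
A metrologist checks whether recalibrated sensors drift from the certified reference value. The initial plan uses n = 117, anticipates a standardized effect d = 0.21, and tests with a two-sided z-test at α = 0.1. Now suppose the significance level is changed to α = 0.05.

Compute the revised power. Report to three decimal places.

δ = d·√n = 0.21 × √117 = 2.2715 (unchanged). New critical value: z_{0.025} = 1.960.
Revised power = Φ(δ − 1.960) + Φ(−δ − 1.960) = Φ(0.312) + Φ(-4.231) = 0.6223 + 0.0000 = 0.6223.

Power ≈ 0.622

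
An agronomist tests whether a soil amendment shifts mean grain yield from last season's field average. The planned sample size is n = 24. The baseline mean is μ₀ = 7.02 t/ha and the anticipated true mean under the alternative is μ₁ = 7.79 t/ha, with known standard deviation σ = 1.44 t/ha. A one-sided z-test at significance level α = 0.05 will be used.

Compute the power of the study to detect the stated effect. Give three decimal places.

Standardized effect: d = |μ₁ − μ₀| / σ = |7.79 − 7.02| / 1.44 = 0.5347
Noncentrality parameter: δ = d·√n = 0.5347 × √24 = 2.6196
One-sided α = 0.05 → critical value z_{0.05} = 1.645.
Power = Φ(δ − 1.645) = Φ(0.975) = 0.8352.

Power ≈ 0.835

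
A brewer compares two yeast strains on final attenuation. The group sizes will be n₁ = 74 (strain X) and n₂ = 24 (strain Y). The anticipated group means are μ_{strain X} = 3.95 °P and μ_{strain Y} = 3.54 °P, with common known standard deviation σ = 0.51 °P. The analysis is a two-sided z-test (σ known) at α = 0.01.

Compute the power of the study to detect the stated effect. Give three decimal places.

Power ≈ 0.801

Standardized effect: d = |μ_{strain X} − μ_{strain Y}| / σ = |3.95 − 3.54| / 0.51 = 0.8039
Noncentrality parameter: δ = d / √(1/n₁ + 1/n₂) = 0.8039 / √(1/74 + 1/24) = 3.4223
Two-sided α = 0.01 → critical value z_{0.005} = 2.576.
Power = Φ(δ − 2.576) + Φ(−δ − 2.576) = Φ(0.847) + Φ(-5.998) = 0.8014 + 0.0000 = 0.8014.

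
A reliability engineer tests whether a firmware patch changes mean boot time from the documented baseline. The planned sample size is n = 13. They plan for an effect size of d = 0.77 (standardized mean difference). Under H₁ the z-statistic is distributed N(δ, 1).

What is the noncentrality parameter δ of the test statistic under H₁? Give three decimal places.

δ ≈ 2.776

δ = d·√n = 0.77 × √13 = 2.7763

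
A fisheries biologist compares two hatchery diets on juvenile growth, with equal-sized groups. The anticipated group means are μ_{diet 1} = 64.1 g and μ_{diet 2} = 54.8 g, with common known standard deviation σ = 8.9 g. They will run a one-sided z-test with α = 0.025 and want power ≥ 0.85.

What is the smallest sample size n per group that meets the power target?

Standardized effect: d = |μ_{diet 1} − μ_{diet 2}| / σ = |64.1 − 54.8| / 8.9 = 1.0449
For power 0.85 need Φ(δ − z_{0.025}) = 0.85, so δ = z_{0.025} + z_{0.15} = 1.960 + 1.036 = 2.996.
δ = d·√(n/2) ⇒ n = 2(δ/d)² = 2 × (2.996 / 1.0449)² = 16.45.
Rounding up, n = 17 per group.

n = 17 per group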